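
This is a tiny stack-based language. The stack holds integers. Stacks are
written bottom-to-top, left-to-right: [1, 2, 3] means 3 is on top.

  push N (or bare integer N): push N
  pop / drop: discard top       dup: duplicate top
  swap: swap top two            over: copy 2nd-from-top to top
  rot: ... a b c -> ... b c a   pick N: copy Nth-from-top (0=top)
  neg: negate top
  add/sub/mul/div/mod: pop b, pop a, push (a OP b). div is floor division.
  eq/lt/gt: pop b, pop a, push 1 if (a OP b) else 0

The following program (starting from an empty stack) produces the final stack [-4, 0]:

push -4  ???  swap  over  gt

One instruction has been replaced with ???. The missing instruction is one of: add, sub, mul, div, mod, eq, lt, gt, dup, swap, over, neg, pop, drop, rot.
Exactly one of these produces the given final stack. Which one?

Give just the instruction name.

Stack before ???: [-4]
Stack after ???:  [-4, -4]
The instruction that transforms [-4] -> [-4, -4] is: dup

Answer: dup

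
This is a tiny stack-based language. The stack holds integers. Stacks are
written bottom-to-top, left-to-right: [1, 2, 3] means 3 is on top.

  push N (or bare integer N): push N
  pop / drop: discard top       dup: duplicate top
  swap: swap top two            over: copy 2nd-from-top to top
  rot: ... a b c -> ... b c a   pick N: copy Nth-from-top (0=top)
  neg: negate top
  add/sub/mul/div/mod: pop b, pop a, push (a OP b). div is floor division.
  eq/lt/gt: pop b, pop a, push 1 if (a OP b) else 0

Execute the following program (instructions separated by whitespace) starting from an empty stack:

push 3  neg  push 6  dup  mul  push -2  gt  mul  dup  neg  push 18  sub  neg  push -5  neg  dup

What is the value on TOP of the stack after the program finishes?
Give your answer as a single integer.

After 'push 3': [3]
After 'neg': [-3]
After 'push 6': [-3, 6]
After 'dup': [-3, 6, 6]
After 'mul': [-3, 36]
After 'push -2': [-3, 36, -2]
After 'gt': [-3, 1]
After 'mul': [-3]
After 'dup': [-3, -3]
After 'neg': [-3, 3]
After 'push 18': [-3, 3, 18]
After 'sub': [-3, -15]
After 'neg': [-3, 15]
After 'push -5': [-3, 15, -5]
After 'neg': [-3, 15, 5]
After 'dup': [-3, 15, 5, 5]

Answer: 5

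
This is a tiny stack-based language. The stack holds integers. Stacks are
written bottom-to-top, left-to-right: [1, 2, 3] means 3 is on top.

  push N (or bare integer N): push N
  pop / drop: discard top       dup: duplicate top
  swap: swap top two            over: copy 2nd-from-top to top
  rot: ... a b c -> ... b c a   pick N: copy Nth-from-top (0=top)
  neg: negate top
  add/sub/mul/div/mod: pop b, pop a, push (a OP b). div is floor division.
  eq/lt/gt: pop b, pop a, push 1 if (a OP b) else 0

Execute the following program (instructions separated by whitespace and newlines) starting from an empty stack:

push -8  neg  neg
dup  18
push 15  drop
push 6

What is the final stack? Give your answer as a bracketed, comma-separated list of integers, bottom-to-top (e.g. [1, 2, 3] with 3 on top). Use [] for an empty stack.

After 'push -8': [-8]
After 'neg': [8]
After 'neg': [-8]
After 'dup': [-8, -8]
After 'push 18': [-8, -8, 18]
After 'push 15': [-8, -8, 18, 15]
After 'drop': [-8, -8, 18]
After 'push 6': [-8, -8, 18, 6]

Answer: [-8, -8, 18, 6]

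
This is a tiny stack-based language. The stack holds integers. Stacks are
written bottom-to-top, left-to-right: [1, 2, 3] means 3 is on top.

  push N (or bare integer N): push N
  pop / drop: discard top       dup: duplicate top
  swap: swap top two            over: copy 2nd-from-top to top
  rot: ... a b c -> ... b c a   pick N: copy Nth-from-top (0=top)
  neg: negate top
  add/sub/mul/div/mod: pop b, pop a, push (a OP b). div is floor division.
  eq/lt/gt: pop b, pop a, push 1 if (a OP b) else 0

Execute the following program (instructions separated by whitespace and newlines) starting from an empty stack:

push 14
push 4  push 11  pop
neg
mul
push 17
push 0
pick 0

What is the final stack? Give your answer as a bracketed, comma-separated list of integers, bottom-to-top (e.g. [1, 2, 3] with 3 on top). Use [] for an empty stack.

After 'push 14': [14]
After 'push 4': [14, 4]
After 'push 11': [14, 4, 11]
After 'pop': [14, 4]
After 'neg': [14, -4]
After 'mul': [-56]
After 'push 17': [-56, 17]
After 'push 0': [-56, 17, 0]
After 'pick 0': [-56, 17, 0, 0]

Answer: [-56, 17, 0, 0]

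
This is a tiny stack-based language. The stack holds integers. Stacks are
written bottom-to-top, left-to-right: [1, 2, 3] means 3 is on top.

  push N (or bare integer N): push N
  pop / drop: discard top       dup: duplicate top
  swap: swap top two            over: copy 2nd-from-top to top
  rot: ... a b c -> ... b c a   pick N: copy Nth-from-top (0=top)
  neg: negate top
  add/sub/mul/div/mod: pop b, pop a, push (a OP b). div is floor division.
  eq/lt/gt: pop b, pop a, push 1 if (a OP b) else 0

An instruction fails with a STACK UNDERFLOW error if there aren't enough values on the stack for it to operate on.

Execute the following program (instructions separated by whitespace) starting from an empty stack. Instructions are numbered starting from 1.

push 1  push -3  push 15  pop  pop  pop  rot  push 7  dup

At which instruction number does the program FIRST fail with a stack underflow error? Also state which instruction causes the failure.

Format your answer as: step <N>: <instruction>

Answer: step 7: rot

Derivation:
Step 1 ('push 1'): stack = [1], depth = 1
Step 2 ('push -3'): stack = [1, -3], depth = 2
Step 3 ('push 15'): stack = [1, -3, 15], depth = 3
Step 4 ('pop'): stack = [1, -3], depth = 2
Step 5 ('pop'): stack = [1], depth = 1
Step 6 ('pop'): stack = [], depth = 0
Step 7 ('rot'): needs 3 value(s) but depth is 0 — STACK UNDERFLOW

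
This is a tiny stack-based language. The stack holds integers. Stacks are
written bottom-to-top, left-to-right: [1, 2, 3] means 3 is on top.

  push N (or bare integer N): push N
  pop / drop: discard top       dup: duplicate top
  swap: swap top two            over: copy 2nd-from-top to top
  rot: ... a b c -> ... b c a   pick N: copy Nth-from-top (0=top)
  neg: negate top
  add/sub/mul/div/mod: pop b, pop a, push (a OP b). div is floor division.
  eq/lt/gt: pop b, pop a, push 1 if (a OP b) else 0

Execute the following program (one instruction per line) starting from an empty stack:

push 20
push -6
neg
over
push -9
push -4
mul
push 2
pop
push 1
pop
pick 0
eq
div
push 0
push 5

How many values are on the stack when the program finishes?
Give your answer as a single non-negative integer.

After 'push 20': stack = [20] (depth 1)
After 'push -6': stack = [20, -6] (depth 2)
After 'neg': stack = [20, 6] (depth 2)
After 'over': stack = [20, 6, 20] (depth 3)
After 'push -9': stack = [20, 6, 20, -9] (depth 4)
After 'push -4': stack = [20, 6, 20, -9, -4] (depth 5)
After 'mul': stack = [20, 6, 20, 36] (depth 4)
After 'push 2': stack = [20, 6, 20, 36, 2] (depth 5)
After 'pop': stack = [20, 6, 20, 36] (depth 4)
After 'push 1': stack = [20, 6, 20, 36, 1] (depth 5)
After 'pop': stack = [20, 6, 20, 36] (depth 4)
After 'pick 0': stack = [20, 6, 20, 36, 36] (depth 5)
After 'eq': stack = [20, 6, 20, 1] (depth 4)
After 'div': stack = [20, 6, 20] (depth 3)
After 'push 0': stack = [20, 6, 20, 0] (depth 4)
After 'push 5': stack = [20, 6, 20, 0, 5] (depth 5)

Answer: 5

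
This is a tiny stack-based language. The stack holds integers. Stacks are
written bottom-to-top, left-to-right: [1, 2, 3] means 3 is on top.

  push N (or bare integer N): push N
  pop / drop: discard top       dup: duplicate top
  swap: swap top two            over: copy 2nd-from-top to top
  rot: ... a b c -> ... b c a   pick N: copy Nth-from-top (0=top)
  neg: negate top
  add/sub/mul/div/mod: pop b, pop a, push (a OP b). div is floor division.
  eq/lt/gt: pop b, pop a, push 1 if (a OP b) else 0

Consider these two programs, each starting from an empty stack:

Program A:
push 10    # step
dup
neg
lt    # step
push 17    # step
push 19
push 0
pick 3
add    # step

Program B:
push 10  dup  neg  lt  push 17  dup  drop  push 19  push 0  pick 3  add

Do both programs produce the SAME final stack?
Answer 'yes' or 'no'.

Answer: yes

Derivation:
Program A trace:
  After 'push 10': [10]
  After 'dup': [10, 10]
  After 'neg': [10, -10]
  After 'lt': [0]
  After 'push 17': [0, 17]
  After 'push 19': [0, 17, 19]
  After 'push 0': [0, 17, 19, 0]
  After 'pick 3': [0, 17, 19, 0, 0]
  After 'add': [0, 17, 19, 0]
Program A final stack: [0, 17, 19, 0]

Program B trace:
  After 'push 10': [10]
  After 'dup': [10, 10]
  After 'neg': [10, -10]
  After 'lt': [0]
  After 'push 17': [0, 17]
  After 'dup': [0, 17, 17]
  After 'drop': [0, 17]
  After 'push 19': [0, 17, 19]
  After 'push 0': [0, 17, 19, 0]
  After 'pick 3': [0, 17, 19, 0, 0]
  After 'add': [0, 17, 19, 0]
Program B final stack: [0, 17, 19, 0]
Same: yes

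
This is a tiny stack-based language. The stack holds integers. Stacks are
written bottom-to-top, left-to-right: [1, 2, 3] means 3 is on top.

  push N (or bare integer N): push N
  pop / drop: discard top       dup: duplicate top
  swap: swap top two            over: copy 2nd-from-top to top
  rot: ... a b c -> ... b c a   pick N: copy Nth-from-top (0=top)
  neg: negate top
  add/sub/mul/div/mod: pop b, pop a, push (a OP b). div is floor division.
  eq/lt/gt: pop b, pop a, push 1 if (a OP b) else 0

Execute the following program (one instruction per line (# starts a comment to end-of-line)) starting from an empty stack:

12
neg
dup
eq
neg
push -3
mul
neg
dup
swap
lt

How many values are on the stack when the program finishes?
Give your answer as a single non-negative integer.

After 'push 12': stack = [12] (depth 1)
After 'neg': stack = [-12] (depth 1)
After 'dup': stack = [-12, -12] (depth 2)
After 'eq': stack = [1] (depth 1)
After 'neg': stack = [-1] (depth 1)
After 'push -3': stack = [-1, -3] (depth 2)
After 'mul': stack = [3] (depth 1)
After 'neg': stack = [-3] (depth 1)
After 'dup': stack = [-3, -3] (depth 2)
After 'swap': stack = [-3, -3] (depth 2)
After 'lt': stack = [0] (depth 1)

Answer: 1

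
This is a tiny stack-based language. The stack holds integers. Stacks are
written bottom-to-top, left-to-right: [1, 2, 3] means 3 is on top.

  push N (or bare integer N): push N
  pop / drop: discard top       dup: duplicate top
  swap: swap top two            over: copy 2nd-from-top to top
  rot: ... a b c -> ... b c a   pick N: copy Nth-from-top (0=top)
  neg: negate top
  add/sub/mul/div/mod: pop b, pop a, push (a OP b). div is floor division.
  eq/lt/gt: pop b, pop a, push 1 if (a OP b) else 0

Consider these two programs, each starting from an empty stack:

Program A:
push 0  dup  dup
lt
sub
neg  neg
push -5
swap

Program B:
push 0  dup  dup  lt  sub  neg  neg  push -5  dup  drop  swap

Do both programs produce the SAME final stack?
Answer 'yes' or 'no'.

Answer: yes

Derivation:
Program A trace:
  After 'push 0': [0]
  After 'dup': [0, 0]
  After 'dup': [0, 0, 0]
  After 'lt': [0, 0]
  After 'sub': [0]
  After 'neg': [0]
  After 'neg': [0]
  After 'push -5': [0, -5]
  After 'swap': [-5, 0]
Program A final stack: [-5, 0]

Program B trace:
  After 'push 0': [0]
  After 'dup': [0, 0]
  After 'dup': [0, 0, 0]
  After 'lt': [0, 0]
  After 'sub': [0]
  After 'neg': [0]
  After 'neg': [0]
  After 'push -5': [0, -5]
  After 'dup': [0, -5, -5]
  After 'drop': [0, -5]
  After 'swap': [-5, 0]
Program B final stack: [-5, 0]
Same: yes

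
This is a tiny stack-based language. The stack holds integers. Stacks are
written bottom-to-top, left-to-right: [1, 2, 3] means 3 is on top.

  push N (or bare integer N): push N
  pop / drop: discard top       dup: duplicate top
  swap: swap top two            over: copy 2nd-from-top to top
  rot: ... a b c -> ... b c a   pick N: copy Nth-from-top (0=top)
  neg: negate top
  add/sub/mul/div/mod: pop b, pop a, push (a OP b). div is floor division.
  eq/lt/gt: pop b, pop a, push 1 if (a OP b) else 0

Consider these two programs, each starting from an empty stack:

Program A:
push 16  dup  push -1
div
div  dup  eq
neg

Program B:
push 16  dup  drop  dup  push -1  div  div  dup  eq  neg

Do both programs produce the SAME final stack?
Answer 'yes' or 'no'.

Program A trace:
  After 'push 16': [16]
  After 'dup': [16, 16]
  After 'push -1': [16, 16, -1]
  After 'div': [16, -16]
  After 'div': [-1]
  After 'dup': [-1, -1]
  After 'eq': [1]
  After 'neg': [-1]
Program A final stack: [-1]

Program B trace:
  After 'push 16': [16]
  After 'dup': [16, 16]
  After 'drop': [16]
  After 'dup': [16, 16]
  After 'push -1': [16, 16, -1]
  After 'div': [16, -16]
  After 'div': [-1]
  After 'dup': [-1, -1]
  After 'eq': [1]
  After 'neg': [-1]
Program B final stack: [-1]
Same: yes

Answer: yes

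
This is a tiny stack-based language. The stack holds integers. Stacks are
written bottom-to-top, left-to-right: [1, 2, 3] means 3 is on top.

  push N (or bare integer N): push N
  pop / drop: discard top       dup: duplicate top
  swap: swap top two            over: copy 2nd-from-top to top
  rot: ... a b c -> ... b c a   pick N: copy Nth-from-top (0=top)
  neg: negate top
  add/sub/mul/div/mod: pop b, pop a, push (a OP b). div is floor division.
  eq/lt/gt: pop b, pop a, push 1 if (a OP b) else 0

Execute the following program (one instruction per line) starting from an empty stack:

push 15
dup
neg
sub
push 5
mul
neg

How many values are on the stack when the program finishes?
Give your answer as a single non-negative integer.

After 'push 15': stack = [15] (depth 1)
After 'dup': stack = [15, 15] (depth 2)
After 'neg': stack = [15, -15] (depth 2)
After 'sub': stack = [30] (depth 1)
After 'push 5': stack = [30, 5] (depth 2)
After 'mul': stack = [150] (depth 1)
After 'neg': stack = [-150] (depth 1)

Answer: 1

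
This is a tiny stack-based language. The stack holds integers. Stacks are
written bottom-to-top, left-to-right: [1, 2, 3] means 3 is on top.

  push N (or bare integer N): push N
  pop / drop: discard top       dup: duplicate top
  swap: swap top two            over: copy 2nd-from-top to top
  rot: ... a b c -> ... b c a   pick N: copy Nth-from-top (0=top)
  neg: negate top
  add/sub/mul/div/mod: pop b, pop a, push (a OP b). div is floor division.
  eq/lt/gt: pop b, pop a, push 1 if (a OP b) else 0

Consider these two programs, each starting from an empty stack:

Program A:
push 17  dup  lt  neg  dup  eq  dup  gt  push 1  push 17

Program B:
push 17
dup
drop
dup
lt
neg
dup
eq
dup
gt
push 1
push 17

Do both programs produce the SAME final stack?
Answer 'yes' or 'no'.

Answer: yes

Derivation:
Program A trace:
  After 'push 17': [17]
  After 'dup': [17, 17]
  After 'lt': [0]
  After 'neg': [0]
  After 'dup': [0, 0]
  After 'eq': [1]
  After 'dup': [1, 1]
  After 'gt': [0]
  After 'push 1': [0, 1]
  After 'push 17': [0, 1, 17]
Program A final stack: [0, 1, 17]

Program B trace:
  After 'push 17': [17]
  After 'dup': [17, 17]
  After 'drop': [17]
  After 'dup': [17, 17]
  After 'lt': [0]
  After 'neg': [0]
  After 'dup': [0, 0]
  After 'eq': [1]
  After 'dup': [1, 1]
  After 'gt': [0]
  After 'push 1': [0, 1]
  After 'push 17': [0, 1, 17]
Program B final stack: [0, 1, 17]
Same: yes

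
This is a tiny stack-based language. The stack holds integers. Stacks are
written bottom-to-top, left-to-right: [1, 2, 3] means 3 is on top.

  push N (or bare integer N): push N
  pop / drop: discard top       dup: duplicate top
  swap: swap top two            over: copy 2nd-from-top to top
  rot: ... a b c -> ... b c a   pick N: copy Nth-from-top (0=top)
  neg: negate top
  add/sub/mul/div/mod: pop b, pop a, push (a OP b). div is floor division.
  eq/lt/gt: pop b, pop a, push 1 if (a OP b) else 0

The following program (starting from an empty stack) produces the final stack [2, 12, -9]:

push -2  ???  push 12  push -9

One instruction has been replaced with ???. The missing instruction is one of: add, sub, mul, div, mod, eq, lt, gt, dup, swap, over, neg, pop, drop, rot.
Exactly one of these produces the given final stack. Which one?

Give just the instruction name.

Answer: neg

Derivation:
Stack before ???: [-2]
Stack after ???:  [2]
The instruction that transforms [-2] -> [2] is: neg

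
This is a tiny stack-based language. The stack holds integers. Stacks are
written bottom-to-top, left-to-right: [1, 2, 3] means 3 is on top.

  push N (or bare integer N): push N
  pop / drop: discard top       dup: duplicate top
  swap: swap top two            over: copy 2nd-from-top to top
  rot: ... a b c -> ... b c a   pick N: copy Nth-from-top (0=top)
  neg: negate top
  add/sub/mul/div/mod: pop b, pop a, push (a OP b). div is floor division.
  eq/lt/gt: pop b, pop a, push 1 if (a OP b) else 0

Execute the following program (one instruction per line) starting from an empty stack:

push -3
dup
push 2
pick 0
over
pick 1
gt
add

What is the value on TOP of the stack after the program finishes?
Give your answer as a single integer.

After 'push -3': [-3]
After 'dup': [-3, -3]
After 'push 2': [-3, -3, 2]
After 'pick 0': [-3, -3, 2, 2]
After 'over': [-3, -3, 2, 2, 2]
After 'pick 1': [-3, -3, 2, 2, 2, 2]
After 'gt': [-3, -3, 2, 2, 0]
After 'add': [-3, -3, 2, 2]

Answer: 2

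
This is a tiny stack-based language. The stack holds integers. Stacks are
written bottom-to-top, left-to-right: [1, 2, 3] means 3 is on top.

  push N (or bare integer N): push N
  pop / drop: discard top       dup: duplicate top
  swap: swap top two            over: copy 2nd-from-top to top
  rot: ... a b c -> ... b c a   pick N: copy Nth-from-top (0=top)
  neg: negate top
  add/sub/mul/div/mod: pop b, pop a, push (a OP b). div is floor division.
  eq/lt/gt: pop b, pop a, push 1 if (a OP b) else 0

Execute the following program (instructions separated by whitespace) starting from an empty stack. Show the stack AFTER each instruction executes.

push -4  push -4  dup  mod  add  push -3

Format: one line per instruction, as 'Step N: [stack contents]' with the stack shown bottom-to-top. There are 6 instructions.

Step 1: [-4]
Step 2: [-4, -4]
Step 3: [-4, -4, -4]
Step 4: [-4, 0]
Step 5: [-4]
Step 6: [-4, -3]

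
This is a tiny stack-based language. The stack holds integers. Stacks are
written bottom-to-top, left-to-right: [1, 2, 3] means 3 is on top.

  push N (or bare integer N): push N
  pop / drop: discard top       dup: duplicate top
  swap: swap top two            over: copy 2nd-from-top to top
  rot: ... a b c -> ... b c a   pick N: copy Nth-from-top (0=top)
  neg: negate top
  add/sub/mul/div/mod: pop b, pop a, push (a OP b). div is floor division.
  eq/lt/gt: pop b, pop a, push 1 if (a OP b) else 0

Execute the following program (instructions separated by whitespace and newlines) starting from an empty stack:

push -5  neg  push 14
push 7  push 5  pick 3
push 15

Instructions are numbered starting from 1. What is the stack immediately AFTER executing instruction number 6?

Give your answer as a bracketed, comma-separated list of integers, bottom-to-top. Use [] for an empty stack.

Step 1 ('push -5'): [-5]
Step 2 ('neg'): [5]
Step 3 ('push 14'): [5, 14]
Step 4 ('push 7'): [5, 14, 7]
Step 5 ('push 5'): [5, 14, 7, 5]
Step 6 ('pick 3'): [5, 14, 7, 5, 5]

Answer: [5, 14, 7, 5, 5]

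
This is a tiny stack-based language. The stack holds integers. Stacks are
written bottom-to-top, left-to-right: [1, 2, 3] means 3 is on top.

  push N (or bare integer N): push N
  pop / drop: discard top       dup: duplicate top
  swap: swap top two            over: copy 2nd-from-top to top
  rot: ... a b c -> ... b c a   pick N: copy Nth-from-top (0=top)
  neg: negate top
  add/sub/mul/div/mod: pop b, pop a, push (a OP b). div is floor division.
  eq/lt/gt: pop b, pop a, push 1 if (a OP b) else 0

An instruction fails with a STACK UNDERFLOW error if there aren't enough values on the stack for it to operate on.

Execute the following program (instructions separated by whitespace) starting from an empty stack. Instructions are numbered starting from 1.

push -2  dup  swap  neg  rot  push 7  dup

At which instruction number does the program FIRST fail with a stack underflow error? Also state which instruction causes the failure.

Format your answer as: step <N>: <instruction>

Answer: step 5: rot

Derivation:
Step 1 ('push -2'): stack = [-2], depth = 1
Step 2 ('dup'): stack = [-2, -2], depth = 2
Step 3 ('swap'): stack = [-2, -2], depth = 2
Step 4 ('neg'): stack = [-2, 2], depth = 2
Step 5 ('rot'): needs 3 value(s) but depth is 2 — STACK UNDERFLOW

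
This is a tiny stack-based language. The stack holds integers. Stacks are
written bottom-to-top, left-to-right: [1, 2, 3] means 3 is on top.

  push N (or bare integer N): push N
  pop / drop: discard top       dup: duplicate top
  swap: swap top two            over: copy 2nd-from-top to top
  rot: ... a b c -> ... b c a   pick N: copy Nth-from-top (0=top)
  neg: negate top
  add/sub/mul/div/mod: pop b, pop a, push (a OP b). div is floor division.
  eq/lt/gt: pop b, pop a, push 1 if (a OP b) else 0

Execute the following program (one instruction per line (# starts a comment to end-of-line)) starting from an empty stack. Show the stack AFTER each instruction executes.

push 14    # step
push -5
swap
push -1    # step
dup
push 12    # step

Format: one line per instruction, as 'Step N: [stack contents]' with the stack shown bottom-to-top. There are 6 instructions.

Step 1: [14]
Step 2: [14, -5]
Step 3: [-5, 14]
Step 4: [-5, 14, -1]
Step 5: [-5, 14, -1, -1]
Step 6: [-5, 14, -1, -1, 12]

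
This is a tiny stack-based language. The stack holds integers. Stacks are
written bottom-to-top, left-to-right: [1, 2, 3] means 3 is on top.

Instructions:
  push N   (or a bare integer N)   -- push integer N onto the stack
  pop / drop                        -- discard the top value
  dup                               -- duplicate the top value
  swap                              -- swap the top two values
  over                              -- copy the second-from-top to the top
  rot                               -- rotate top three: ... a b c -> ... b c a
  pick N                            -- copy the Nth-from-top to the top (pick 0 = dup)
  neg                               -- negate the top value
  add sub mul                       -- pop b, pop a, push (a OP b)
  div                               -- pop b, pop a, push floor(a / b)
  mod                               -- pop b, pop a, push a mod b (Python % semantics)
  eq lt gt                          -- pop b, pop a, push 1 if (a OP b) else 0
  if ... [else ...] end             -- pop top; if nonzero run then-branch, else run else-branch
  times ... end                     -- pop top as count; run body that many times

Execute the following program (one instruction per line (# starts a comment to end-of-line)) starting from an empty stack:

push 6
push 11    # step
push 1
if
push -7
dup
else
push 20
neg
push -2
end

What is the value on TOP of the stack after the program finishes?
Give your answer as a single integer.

After 'push 6': [6]
After 'push 11': [6, 11]
After 'push 1': [6, 11, 1]
After 'if': [6, 11]
After 'push -7': [6, 11, -7]
After 'dup': [6, 11, -7, -7]

Answer: -7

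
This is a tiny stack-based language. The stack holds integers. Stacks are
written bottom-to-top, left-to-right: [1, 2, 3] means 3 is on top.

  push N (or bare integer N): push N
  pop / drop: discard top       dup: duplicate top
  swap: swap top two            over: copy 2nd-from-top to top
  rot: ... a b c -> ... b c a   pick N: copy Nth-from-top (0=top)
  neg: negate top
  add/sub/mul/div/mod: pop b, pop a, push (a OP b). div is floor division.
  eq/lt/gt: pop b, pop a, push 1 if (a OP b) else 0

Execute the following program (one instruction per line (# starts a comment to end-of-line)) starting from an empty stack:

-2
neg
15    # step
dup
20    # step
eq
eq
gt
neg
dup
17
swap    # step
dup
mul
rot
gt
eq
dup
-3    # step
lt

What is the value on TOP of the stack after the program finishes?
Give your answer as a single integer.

After 'push -2': [-2]
After 'neg': [2]
After 'push 15': [2, 15]
After 'dup': [2, 15, 15]
After 'push 20': [2, 15, 15, 20]
After 'eq': [2, 15, 0]
After 'eq': [2, 0]
After 'gt': [1]
After 'neg': [-1]
After 'dup': [-1, -1]
After 'push 17': [-1, -1, 17]
After 'swap': [-1, 17, -1]
After 'dup': [-1, 17, -1, -1]
After 'mul': [-1, 17, 1]
After 'rot': [17, 1, -1]
After 'gt': [17, 1]
After 'eq': [0]
After 'dup': [0, 0]
After 'push -3': [0, 0, -3]
After 'lt': [0, 0]

Answer: 0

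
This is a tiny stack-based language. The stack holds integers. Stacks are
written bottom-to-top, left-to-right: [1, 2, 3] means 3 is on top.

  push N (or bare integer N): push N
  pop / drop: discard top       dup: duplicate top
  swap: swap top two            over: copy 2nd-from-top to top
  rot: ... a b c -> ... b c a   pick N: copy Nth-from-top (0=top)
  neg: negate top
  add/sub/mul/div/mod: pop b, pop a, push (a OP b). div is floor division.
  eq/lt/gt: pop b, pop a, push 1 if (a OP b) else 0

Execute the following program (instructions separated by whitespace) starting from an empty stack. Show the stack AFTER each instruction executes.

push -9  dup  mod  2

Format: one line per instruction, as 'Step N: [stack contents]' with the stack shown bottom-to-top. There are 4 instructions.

Step 1: [-9]
Step 2: [-9, -9]
Step 3: [0]
Step 4: [0, 2]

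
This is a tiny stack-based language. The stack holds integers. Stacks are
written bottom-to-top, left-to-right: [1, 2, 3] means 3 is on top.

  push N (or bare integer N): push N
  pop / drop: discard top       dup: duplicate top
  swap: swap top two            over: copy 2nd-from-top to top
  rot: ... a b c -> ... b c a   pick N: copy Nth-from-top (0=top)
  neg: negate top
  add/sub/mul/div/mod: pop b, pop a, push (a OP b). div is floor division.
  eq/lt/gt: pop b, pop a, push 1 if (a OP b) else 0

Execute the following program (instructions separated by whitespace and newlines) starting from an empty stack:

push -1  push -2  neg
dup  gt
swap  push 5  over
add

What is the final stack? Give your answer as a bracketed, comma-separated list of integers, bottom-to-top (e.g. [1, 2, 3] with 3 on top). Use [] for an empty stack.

After 'push -1': [-1]
After 'push -2': [-1, -2]
After 'neg': [-1, 2]
After 'dup': [-1, 2, 2]
After 'gt': [-1, 0]
After 'swap': [0, -1]
After 'push 5': [0, -1, 5]
After 'over': [0, -1, 5, -1]
After 'add': [0, -1, 4]

Answer: [0, -1, 4]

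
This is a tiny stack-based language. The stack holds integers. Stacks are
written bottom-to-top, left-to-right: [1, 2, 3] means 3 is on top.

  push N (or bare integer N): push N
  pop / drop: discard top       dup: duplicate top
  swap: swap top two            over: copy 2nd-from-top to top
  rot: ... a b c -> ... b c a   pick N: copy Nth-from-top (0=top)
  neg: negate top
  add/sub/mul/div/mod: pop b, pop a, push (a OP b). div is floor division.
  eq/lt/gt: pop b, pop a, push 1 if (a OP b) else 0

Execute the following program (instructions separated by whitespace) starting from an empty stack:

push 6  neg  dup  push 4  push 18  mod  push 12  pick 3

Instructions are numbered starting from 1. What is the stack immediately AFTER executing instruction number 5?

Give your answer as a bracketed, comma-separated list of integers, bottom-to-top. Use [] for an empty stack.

Step 1 ('push 6'): [6]
Step 2 ('neg'): [-6]
Step 3 ('dup'): [-6, -6]
Step 4 ('push 4'): [-6, -6, 4]
Step 5 ('push 18'): [-6, -6, 4, 18]

Answer: [-6, -6, 4, 18]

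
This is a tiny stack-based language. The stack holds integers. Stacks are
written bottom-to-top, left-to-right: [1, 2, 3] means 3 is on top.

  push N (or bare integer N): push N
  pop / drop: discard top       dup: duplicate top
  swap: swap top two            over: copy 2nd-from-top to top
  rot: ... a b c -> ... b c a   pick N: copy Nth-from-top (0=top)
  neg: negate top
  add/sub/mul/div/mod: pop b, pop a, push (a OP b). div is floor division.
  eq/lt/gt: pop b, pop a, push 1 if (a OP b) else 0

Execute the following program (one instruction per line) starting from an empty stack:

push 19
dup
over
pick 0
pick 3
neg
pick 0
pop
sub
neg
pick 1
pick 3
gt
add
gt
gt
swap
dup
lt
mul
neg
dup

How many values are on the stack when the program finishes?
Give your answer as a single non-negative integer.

After 'push 19': stack = [19] (depth 1)
After 'dup': stack = [19, 19] (depth 2)
After 'over': stack = [19, 19, 19] (depth 3)
After 'pick 0': stack = [19, 19, 19, 19] (depth 4)
After 'pick 3': stack = [19, 19, 19, 19, 19] (depth 5)
After 'neg': stack = [19, 19, 19, 19, -19] (depth 5)
After 'pick 0': stack = [19, 19, 19, 19, -19, -19] (depth 6)
After 'pop': stack = [19, 19, 19, 19, -19] (depth 5)
After 'sub': stack = [19, 19, 19, 38] (depth 4)
After 'neg': stack = [19, 19, 19, -38] (depth 4)
  ...
After 'gt': stack = [19, 19, 19, -38, 0] (depth 5)
After 'add': stack = [19, 19, 19, -38] (depth 4)
After 'gt': stack = [19, 19, 1] (depth 3)
After 'gt': stack = [19, 1] (depth 2)
After 'swap': stack = [1, 19] (depth 2)
After 'dup': stack = [1, 19, 19] (depth 3)
After 'lt': stack = [1, 0] (depth 2)
After 'mul': stack = [0] (depth 1)
After 'neg': stack = [0] (depth 1)
After 'dup': stack = [0, 0] (depth 2)

Answer: 2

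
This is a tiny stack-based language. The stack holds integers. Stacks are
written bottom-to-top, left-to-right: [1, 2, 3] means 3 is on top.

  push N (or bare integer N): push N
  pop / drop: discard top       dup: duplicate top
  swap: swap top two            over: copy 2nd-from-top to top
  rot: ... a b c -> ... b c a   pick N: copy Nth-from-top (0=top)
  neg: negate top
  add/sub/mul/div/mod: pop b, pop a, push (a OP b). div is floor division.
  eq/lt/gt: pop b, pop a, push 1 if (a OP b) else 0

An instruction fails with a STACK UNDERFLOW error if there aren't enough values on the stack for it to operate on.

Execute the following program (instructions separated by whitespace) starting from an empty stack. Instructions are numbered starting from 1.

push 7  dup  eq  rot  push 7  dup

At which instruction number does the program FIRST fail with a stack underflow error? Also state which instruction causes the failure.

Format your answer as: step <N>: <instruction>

Step 1 ('push 7'): stack = [7], depth = 1
Step 2 ('dup'): stack = [7, 7], depth = 2
Step 3 ('eq'): stack = [1], depth = 1
Step 4 ('rot'): needs 3 value(s) but depth is 1 — STACK UNDERFLOW

Answer: step 4: rot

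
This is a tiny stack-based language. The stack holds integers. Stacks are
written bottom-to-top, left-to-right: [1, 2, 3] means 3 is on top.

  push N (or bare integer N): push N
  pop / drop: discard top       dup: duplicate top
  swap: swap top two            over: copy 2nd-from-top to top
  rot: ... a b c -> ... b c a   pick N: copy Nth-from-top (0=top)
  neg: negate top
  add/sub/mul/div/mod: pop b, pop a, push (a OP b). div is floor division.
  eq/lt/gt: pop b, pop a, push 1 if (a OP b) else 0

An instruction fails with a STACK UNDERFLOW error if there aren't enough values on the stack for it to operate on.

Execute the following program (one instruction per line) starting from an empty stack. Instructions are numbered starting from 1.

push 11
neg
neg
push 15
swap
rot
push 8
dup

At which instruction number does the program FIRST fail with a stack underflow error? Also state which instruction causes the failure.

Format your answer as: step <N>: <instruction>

Step 1 ('push 11'): stack = [11], depth = 1
Step 2 ('neg'): stack = [-11], depth = 1
Step 3 ('neg'): stack = [11], depth = 1
Step 4 ('push 15'): stack = [11, 15], depth = 2
Step 5 ('swap'): stack = [15, 11], depth = 2
Step 6 ('rot'): needs 3 value(s) but depth is 2 — STACK UNDERFLOW

Answer: step 6: rot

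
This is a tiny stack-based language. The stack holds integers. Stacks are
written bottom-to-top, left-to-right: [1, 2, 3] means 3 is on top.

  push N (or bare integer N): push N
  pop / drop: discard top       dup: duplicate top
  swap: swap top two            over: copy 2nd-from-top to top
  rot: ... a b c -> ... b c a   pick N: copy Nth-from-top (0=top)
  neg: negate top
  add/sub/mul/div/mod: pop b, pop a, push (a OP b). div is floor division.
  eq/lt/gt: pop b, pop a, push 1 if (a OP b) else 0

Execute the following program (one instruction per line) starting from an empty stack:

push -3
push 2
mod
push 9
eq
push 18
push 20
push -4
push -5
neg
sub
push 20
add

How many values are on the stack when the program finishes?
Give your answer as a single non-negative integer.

Answer: 4

Derivation:
After 'push -3': stack = [-3] (depth 1)
After 'push 2': stack = [-3, 2] (depth 2)
After 'mod': stack = [1] (depth 1)
After 'push 9': stack = [1, 9] (depth 2)
After 'eq': stack = [0] (depth 1)
After 'push 18': stack = [0, 18] (depth 2)
After 'push 20': stack = [0, 18, 20] (depth 3)
After 'push -4': stack = [0, 18, 20, -4] (depth 4)
After 'push -5': stack = [0, 18, 20, -4, -5] (depth 5)
After 'neg': stack = [0, 18, 20, -4, 5] (depth 5)
After 'sub': stack = [0, 18, 20, -9] (depth 4)
After 'push 20': stack = [0, 18, 20, -9, 20] (depth 5)
After 'add': stack = [0, 18, 20, 11] (depth 4)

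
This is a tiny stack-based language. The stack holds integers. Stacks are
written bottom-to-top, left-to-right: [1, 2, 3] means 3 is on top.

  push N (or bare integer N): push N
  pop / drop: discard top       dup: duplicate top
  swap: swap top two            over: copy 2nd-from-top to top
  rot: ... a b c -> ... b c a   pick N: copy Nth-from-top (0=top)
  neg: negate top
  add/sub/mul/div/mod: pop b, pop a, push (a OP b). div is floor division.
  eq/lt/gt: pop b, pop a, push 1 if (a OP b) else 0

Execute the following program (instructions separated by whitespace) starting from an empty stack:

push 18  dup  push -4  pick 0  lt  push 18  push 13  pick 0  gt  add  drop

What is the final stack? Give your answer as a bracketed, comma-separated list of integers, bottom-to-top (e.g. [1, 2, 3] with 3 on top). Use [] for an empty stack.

Answer: [18, 18, 0]

Derivation:
After 'push 18': [18]
After 'dup': [18, 18]
After 'push -4': [18, 18, -4]
After 'pick 0': [18, 18, -4, -4]
After 'lt': [18, 18, 0]
After 'push 18': [18, 18, 0, 18]
After 'push 13': [18, 18, 0, 18, 13]
After 'pick 0': [18, 18, 0, 18, 13, 13]
After 'gt': [18, 18, 0, 18, 0]
After 'add': [18, 18, 0, 18]
After 'drop': [18, 18, 0]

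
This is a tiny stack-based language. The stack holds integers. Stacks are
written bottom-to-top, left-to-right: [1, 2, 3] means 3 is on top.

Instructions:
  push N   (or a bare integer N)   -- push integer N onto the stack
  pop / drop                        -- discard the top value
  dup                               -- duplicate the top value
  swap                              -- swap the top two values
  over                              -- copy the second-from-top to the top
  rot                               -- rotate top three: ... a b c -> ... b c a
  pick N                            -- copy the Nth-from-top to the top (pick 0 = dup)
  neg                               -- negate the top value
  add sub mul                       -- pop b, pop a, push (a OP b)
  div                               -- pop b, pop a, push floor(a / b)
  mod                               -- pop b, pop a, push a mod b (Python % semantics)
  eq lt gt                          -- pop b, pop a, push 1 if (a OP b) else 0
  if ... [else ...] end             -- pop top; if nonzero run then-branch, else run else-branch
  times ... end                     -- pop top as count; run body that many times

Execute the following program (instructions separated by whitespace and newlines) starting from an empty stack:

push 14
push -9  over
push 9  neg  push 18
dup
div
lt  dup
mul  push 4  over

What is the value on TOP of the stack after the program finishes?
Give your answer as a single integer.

After 'push 14': [14]
After 'push -9': [14, -9]
After 'over': [14, -9, 14]
After 'push 9': [14, -9, 14, 9]
After 'neg': [14, -9, 14, -9]
After 'push 18': [14, -9, 14, -9, 18]
After 'dup': [14, -9, 14, -9, 18, 18]
After 'div': [14, -9, 14, -9, 1]
After 'lt': [14, -9, 14, 1]
After 'dup': [14, -9, 14, 1, 1]
After 'mul': [14, -9, 14, 1]
After 'push 4': [14, -9, 14, 1, 4]
After 'over': [14, -9, 14, 1, 4, 1]

Answer: 1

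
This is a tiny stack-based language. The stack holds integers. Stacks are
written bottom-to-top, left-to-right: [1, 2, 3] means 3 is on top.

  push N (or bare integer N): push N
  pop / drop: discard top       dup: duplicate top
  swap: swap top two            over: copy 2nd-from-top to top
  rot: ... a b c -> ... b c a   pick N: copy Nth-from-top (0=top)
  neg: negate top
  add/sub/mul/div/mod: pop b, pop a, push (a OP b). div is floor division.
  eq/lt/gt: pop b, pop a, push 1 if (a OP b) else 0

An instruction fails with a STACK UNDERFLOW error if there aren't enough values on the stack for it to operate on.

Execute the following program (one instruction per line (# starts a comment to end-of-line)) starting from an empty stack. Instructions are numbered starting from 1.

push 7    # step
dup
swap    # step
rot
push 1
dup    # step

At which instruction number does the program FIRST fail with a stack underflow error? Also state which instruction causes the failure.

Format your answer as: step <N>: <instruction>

Step 1 ('push 7'): stack = [7], depth = 1
Step 2 ('dup'): stack = [7, 7], depth = 2
Step 3 ('swap'): stack = [7, 7], depth = 2
Step 4 ('rot'): needs 3 value(s) but depth is 2 — STACK UNDERFLOW

Answer: step 4: rot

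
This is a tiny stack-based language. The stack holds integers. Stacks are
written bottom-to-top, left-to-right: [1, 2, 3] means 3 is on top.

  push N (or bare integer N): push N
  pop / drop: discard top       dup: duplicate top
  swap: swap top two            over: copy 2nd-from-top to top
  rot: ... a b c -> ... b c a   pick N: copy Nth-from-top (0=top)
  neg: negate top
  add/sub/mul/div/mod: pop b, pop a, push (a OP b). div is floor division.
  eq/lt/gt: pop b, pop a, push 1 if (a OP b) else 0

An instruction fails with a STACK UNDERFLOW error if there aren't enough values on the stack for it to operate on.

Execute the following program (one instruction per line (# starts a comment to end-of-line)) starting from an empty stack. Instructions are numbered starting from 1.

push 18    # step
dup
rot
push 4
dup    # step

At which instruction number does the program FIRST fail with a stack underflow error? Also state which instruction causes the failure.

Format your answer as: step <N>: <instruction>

Answer: step 3: rot

Derivation:
Step 1 ('push 18'): stack = [18], depth = 1
Step 2 ('dup'): stack = [18, 18], depth = 2
Step 3 ('rot'): needs 3 value(s) but depth is 2 — STACK UNDERFLOW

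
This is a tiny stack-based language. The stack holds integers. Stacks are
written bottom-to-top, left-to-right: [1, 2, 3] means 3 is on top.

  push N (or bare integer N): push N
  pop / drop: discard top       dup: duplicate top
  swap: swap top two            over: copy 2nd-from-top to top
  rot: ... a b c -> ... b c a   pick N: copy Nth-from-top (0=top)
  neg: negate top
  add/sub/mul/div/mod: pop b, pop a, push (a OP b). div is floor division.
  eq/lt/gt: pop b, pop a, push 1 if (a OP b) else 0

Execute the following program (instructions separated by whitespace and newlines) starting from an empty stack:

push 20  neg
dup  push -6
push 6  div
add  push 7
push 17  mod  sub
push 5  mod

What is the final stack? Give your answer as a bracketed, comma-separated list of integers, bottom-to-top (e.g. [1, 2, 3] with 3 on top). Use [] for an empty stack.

Answer: [-20, 2]

Derivation:
After 'push 20': [20]
After 'neg': [-20]
After 'dup': [-20, -20]
After 'push -6': [-20, -20, -6]
After 'push 6': [-20, -20, -6, 6]
After 'div': [-20, -20, -1]
After 'add': [-20, -21]
After 'push 7': [-20, -21, 7]
After 'push 17': [-20, -21, 7, 17]
After 'mod': [-20, -21, 7]
After 'sub': [-20, -28]
After 'push 5': [-20, -28, 5]
After 'mod': [-20, 2]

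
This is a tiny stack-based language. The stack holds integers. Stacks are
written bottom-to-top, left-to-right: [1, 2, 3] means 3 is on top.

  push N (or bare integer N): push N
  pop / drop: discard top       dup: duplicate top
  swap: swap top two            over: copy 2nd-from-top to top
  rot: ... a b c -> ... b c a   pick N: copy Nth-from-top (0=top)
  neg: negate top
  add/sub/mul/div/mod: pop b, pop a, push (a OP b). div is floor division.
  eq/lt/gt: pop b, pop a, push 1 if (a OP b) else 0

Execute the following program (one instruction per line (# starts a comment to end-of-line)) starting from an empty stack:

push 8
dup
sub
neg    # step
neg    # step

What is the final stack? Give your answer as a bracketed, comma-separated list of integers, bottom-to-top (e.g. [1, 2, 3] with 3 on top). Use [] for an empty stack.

Answer: [0]

Derivation:
After 'push 8': [8]
After 'dup': [8, 8]
After 'sub': [0]
After 'neg': [0]
After 'neg': [0]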